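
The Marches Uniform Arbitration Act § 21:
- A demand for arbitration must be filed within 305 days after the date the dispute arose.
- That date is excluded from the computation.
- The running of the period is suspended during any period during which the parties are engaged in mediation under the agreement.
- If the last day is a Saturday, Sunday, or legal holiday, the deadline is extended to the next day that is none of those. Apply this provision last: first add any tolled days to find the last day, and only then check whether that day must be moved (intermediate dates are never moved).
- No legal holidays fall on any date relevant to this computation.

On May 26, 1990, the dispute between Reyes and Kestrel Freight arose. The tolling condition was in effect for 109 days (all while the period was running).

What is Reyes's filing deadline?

305 days after May 26, 1990 is March 27, 1991.
Tolling adds 109 days: March 27, 1991 + 109 days = July 14, 1991.
July 14, 1991 is Sunday. The next qualifying day is July 15, 1991.

July 15, 1991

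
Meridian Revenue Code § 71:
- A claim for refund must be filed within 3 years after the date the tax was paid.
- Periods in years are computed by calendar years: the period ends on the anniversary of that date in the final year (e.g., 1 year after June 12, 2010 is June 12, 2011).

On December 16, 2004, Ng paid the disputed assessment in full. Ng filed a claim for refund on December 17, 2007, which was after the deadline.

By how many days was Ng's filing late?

3 years after December 16, 2004 is December 16, 2007.
The deadline is December 16, 2007; from December 16, 2007 to December 17, 2007 is 1 days.

1 day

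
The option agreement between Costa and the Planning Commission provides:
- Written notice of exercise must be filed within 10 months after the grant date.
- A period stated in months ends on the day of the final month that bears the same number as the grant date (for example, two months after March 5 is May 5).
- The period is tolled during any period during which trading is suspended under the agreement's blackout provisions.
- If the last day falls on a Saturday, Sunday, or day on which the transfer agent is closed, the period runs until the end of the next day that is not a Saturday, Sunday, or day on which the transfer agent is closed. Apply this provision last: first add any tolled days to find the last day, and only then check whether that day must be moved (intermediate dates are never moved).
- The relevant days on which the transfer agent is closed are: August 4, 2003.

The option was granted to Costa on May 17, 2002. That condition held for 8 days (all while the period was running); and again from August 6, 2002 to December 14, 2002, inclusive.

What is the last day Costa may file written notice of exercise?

August 5, 2003

10 months after May 17, 2002 is March 17, 2003.
Tolling adds 8 days: March 17, 2003 + 8 days = March 25, 2003.
From August 6, 2002 through December 14, 2002 inclusive is 131 days; tolling adds 131 days: March 25, 2003 + 131 days = August 3, 2003.
August 3, 2003 is Sunday; August 4, 2003 is a listed holiday. The next qualifying day is August 5, 2003.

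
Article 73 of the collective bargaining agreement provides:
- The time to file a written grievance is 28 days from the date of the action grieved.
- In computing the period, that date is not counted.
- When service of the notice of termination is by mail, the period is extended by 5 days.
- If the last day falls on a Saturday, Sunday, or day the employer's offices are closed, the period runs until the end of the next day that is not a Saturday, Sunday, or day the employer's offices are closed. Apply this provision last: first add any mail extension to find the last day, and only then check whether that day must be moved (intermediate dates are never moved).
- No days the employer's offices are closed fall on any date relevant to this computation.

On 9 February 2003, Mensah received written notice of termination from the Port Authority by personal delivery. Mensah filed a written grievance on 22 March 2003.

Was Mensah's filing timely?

28 days after 9 February 2003 is March 9, 2003.
Service was not by mail, so no mail extension applies.
March 9, 2003 is Sunday. The next qualifying day is March 10, 2003.
The deadline is March 10, 2003; the filing on March 22, 2003 is after that date.

No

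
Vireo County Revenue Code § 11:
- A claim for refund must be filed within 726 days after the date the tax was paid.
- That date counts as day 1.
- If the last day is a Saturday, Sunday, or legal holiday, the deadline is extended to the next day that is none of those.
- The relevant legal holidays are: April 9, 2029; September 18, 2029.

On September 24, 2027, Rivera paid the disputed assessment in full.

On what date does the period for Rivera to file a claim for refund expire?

Counting September 24, 2027 as day 1, day 726 is September 18, 2029.
September 18, 2029 is a listed holiday. The next qualifying day is September 19, 2029.

September 19, 2029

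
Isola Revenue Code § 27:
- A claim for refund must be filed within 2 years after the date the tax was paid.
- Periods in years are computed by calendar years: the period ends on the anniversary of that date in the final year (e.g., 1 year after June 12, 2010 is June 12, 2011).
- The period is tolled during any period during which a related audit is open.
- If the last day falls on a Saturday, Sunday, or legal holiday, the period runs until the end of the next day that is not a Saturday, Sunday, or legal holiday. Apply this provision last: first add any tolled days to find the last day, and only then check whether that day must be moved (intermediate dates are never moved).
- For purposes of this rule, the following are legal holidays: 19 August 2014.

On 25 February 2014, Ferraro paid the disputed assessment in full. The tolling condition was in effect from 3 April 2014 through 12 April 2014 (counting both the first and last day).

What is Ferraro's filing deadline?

2 years after 25 February 2014 is February 25, 2016.
From April 3, 2014 through April 12, 2014 inclusive is 10 days; tolling adds 10 days: February 25, 2016 + 10 days = March 6, 2016.
March 6, 2016 is Sunday. The next qualifying day is March 7, 2016.

March 7, 2016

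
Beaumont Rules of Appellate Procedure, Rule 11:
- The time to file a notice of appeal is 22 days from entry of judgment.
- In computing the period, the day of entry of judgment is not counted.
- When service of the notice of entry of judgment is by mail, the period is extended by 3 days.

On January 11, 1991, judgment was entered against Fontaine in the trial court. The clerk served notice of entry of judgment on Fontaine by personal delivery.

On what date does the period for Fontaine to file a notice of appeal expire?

22 days after January 11, 1991 is February 2, 1991.
Service was not by mail, so no mail extension applies.

February 2, 1991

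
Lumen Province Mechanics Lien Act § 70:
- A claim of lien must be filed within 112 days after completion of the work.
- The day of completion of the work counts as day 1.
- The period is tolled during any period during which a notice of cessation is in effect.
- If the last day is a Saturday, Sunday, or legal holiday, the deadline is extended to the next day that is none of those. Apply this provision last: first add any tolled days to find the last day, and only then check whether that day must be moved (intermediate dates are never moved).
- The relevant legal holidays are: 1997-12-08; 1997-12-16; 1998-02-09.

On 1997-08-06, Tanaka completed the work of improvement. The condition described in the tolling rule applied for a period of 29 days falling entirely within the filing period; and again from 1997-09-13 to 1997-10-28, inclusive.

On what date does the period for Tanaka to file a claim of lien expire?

February 10, 1998

Counting 1997-08-06 as day 1, day 112 is November 25, 1997.
Tolling adds 29 days: November 25, 1997 + 29 days = December 24, 1997.
From September 13, 1997 through October 28, 1997 inclusive is 46 days; tolling adds 46 days: December 24, 1997 + 46 days = February 8, 1998.
February 8, 1998 is Sunday; February 9, 1998 is a listed holiday. The next qualifying day is February 10, 1998.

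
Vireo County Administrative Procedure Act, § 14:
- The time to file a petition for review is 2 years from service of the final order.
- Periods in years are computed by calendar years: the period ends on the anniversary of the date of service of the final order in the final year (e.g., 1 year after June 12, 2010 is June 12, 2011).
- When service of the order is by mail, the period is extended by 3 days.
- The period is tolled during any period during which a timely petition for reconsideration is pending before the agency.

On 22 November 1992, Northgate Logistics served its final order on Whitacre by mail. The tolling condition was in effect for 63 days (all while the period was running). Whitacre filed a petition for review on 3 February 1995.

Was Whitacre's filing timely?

2 years after 22 November 1992 is November 22, 1994.
Service was by mail, adding 3 days: November 22, 1994 + 3 days = November 25, 1994.
Tolling adds 63 days: November 25, 1994 + 63 days = January 27, 1995.
The deadline is January 27, 1995; the filing on February 3, 1995 is after that date.

No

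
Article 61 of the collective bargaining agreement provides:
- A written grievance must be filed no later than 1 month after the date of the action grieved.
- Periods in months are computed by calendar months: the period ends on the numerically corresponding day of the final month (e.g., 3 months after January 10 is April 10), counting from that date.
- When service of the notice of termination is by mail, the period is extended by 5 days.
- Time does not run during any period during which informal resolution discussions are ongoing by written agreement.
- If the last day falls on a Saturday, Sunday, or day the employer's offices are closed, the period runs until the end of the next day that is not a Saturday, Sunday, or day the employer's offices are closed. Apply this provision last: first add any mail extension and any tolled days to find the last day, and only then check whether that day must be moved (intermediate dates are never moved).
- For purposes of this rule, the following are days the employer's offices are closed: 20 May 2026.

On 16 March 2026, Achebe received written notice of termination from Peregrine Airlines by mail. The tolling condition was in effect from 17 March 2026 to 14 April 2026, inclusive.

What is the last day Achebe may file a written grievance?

1 month after 16 March 2026 is April 16, 2026.
Service was by mail, adding 5 days: April 16, 2026 + 5 days = April 21, 2026.
From March 17, 2026 through April 14, 2026 inclusive is 29 days; tolling adds 29 days: April 21, 2026 + 29 days = May 20, 2026.
May 20, 2026 is a listed holiday. The next qualifying day is May 21, 2026.

May 21, 2026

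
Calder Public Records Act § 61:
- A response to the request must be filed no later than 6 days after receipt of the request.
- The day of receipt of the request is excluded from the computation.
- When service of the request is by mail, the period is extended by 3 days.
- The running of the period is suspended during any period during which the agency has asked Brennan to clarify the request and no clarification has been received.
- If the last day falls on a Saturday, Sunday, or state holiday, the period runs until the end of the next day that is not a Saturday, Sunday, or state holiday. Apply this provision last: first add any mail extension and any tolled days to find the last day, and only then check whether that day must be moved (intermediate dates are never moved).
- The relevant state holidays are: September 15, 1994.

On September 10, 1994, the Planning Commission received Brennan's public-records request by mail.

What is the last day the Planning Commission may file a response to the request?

September 19, 1994

6 days after September 10, 1994 is September 16, 1994.
Service was by mail, adding 3 days: September 16, 1994 + 3 days = September 19, 1994.
September 19, 1994 is a Monday and not a state holiday, so no extension applies.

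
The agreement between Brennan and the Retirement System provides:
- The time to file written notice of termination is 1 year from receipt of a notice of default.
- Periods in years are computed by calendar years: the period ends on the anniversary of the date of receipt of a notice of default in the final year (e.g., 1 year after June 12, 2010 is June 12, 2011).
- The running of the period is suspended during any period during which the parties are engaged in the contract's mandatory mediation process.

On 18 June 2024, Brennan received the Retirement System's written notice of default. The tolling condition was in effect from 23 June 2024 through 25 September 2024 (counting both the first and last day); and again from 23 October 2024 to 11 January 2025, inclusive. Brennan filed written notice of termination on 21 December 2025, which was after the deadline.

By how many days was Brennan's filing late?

1 year after 18 June 2024 is June 18, 2025.
From June 23, 2024 through September 25, 2024 inclusive is 95 days; tolling adds 95 days: June 18, 2025 + 95 days = September 21, 2025.
From October 23, 2024 through January 11, 2025 inclusive is 81 days; tolling adds 81 days: September 21, 2025 + 81 days = December 11, 2025.
The deadline is December 11, 2025; from December 11, 2025 to December 21, 2025 is 10 days.

10 days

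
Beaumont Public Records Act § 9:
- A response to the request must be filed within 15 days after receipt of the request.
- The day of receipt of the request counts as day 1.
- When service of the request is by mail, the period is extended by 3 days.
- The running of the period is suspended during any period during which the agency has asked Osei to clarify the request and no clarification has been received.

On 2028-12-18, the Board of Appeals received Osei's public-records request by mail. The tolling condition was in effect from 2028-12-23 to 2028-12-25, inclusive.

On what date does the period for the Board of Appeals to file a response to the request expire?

Counting 2028-12-18 as day 1, day 15 is January 1, 2029.
Service was by mail, adding 3 days: January 1, 2029 + 3 days = January 4, 2029.
From December 23, 2028 through December 25, 2028 inclusive is 3 days; tolling adds 3 days: January 4, 2029 + 3 days = January 7, 2029.

January 7, 2029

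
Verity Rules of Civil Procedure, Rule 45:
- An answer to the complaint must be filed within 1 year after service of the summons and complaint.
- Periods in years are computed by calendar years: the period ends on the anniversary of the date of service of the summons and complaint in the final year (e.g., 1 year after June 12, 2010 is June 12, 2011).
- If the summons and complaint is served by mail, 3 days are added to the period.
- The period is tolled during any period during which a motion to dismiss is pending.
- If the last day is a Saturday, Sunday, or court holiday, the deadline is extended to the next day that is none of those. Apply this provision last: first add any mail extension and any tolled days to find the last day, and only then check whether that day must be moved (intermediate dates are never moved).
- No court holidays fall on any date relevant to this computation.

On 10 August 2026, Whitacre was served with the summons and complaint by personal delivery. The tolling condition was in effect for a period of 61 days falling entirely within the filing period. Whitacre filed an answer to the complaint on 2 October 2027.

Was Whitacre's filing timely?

1 year after 10 August 2026 is August 10, 2027.
Service was not by mail, so no mail extension applies.
Tolling adds 61 days: August 10, 2027 + 61 days = October 10, 2027.
October 10, 2027 is Sunday. The next qualifying day is October 11, 2027.
The deadline is October 11, 2027; the filing on October 2, 2027 is on or before that date.

Yes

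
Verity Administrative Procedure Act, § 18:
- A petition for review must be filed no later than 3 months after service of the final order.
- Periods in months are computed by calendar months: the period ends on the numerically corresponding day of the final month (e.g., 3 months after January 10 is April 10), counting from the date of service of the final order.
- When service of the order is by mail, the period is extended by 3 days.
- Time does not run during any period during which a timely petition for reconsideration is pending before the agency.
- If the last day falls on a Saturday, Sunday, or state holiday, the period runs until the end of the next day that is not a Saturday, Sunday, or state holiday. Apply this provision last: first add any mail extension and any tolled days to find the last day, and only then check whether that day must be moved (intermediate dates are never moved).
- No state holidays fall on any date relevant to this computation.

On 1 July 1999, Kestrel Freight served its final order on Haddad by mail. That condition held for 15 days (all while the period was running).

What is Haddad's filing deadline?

October 19, 1999

3 months after 1 July 1999 is October 1, 1999.
Service was by mail, adding 3 days: October 1, 1999 + 3 days = October 4, 1999.
Tolling adds 15 days: October 4, 1999 + 15 days = October 19, 1999.
October 19, 1999 is a Tuesday and not a state holiday, so no extension applies.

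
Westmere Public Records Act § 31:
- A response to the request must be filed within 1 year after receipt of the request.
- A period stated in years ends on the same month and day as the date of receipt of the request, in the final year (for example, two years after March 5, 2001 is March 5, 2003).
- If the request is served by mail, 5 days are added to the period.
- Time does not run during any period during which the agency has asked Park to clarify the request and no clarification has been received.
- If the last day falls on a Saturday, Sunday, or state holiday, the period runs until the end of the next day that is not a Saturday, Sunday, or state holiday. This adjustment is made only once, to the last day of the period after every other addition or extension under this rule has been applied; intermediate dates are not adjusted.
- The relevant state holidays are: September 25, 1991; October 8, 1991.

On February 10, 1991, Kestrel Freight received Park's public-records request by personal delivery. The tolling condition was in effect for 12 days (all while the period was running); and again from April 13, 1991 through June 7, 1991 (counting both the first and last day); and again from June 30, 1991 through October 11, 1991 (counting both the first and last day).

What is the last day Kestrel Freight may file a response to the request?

1 year after February 10, 1991 is February 10, 1992.
Service was not by mail, so no mail extension applies.
Tolling adds 12 days: February 10, 1992 + 12 days = February 22, 1992.
From April 13, 1991 through June 7, 1991 inclusive is 56 days; tolling adds 56 days: February 22, 1992 + 56 days = April 18, 1992.
From June 30, 1991 through October 11, 1991 inclusive is 104 days; tolling adds 104 days: April 18, 1992 + 104 days = July 31, 1992.
July 31, 1992 is a Friday and not a state holiday, so no extension applies.

July 31, 1992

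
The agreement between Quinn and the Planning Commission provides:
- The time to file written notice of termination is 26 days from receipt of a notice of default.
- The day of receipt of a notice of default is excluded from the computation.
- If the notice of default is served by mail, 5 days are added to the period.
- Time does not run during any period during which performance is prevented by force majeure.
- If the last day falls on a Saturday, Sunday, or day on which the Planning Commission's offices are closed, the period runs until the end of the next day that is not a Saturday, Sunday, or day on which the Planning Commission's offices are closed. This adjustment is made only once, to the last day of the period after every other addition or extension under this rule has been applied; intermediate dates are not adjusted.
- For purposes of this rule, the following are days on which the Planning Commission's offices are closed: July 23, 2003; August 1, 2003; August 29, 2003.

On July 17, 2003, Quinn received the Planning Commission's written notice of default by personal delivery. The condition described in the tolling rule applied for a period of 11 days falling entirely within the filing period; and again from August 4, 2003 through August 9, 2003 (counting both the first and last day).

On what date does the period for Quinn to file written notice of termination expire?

26 days after July 17, 2003 is August 12, 2003.
Service was not by mail, so no mail extension applies.
Tolling adds 11 days: August 12, 2003 + 11 days = August 23, 2003.
From August 4, 2003 through August 9, 2003 inclusive is 6 days; tolling adds 6 days: August 23, 2003 + 6 days = August 29, 2003.
August 29, 2003 is a listed holiday; August 30, 2003 is Saturday; August 31, 2003 is Sunday. The next qualifying day is September 1, 2003.

September 1, 2003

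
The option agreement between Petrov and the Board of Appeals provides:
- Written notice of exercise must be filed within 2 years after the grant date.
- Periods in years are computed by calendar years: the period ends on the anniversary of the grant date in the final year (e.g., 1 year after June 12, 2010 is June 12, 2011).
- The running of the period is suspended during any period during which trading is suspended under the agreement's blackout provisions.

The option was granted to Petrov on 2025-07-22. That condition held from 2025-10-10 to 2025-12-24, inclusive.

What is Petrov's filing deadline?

October 6, 2027

2 years after 2025-07-22 is July 22, 2027.
From October 10, 2025 through December 24, 2025 inclusive is 76 days; tolling adds 76 days: July 22, 2027 + 76 days = October 6, 2027.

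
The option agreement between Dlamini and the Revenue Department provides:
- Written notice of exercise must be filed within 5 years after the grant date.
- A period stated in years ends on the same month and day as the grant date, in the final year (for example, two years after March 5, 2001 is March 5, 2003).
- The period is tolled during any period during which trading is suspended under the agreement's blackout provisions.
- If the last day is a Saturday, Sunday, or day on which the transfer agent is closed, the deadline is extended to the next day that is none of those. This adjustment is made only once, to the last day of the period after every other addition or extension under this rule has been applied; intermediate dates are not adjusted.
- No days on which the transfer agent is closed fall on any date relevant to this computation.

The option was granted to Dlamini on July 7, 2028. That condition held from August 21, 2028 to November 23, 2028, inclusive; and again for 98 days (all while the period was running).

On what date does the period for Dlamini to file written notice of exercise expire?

January 16, 2034

5 years after July 7, 2028 is July 7, 2033.
From August 21, 2028 through November 23, 2028 inclusive is 95 days; tolling adds 95 days: July 7, 2033 + 95 days = October 10, 2033.
Tolling adds 98 days: October 10, 2033 + 98 days = January 16, 2034.
January 16, 2034 is a Monday and not a day on which the transfer agent is closed, so no extension applies.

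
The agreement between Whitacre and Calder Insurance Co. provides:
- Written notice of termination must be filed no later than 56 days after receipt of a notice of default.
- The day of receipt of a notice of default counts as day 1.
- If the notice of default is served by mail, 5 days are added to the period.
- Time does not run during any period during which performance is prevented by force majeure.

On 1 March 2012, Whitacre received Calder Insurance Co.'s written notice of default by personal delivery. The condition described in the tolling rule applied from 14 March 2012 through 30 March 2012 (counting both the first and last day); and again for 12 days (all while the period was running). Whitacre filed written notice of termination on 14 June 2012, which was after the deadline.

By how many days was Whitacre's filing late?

21 days

Counting 1 March 2012 as day 1, day 56 is April 25, 2012.
Service was not by mail, so no mail extension applies.
From March 14, 2012 through March 30, 2012 inclusive is 17 days; tolling adds 17 days: April 25, 2012 + 17 days = May 12, 2012.
Tolling adds 12 days: May 12, 2012 + 12 days = May 24, 2012.
The deadline is May 24, 2012; from May 24, 2012 to June 14, 2012 is 21 days.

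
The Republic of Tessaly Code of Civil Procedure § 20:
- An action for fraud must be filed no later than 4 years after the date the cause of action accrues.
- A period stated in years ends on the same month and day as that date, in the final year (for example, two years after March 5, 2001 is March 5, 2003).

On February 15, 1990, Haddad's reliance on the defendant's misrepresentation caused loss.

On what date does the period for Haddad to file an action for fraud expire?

4 years after February 15, 1990 is February 15, 1994.

February 15, 1994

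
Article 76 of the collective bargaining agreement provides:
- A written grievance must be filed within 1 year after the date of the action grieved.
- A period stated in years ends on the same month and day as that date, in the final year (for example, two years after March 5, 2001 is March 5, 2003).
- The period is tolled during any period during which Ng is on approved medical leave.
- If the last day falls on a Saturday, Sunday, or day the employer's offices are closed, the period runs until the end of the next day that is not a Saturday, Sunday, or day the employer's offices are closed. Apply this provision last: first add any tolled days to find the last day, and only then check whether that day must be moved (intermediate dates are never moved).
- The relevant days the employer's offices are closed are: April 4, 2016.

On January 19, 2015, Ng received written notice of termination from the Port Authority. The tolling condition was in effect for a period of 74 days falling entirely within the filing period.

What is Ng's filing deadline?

1 year after January 19, 2015 is January 19, 2016.
Tolling adds 74 days: January 19, 2016 + 74 days = April 2, 2016.
April 2, 2016 is Saturday; April 3, 2016 is Sunday; April 4, 2016 is a listed holiday. The next qualifying day is April 5, 2016.

April 5, 2016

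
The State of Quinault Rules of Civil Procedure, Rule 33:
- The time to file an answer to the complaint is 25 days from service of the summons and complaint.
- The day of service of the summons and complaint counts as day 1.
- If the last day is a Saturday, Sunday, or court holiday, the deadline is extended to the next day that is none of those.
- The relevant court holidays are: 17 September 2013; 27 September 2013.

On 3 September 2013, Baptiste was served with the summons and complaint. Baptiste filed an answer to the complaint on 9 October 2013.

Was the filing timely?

Counting 3 September 2013 as day 1, day 25 is September 27, 2013.
September 27, 2013 is a listed holiday; September 28, 2013 is Saturday; September 29, 2013 is Sunday. The next qualifying day is September 30, 2013.
The deadline is September 30, 2013; the filing on October 9, 2013 is after that date.

No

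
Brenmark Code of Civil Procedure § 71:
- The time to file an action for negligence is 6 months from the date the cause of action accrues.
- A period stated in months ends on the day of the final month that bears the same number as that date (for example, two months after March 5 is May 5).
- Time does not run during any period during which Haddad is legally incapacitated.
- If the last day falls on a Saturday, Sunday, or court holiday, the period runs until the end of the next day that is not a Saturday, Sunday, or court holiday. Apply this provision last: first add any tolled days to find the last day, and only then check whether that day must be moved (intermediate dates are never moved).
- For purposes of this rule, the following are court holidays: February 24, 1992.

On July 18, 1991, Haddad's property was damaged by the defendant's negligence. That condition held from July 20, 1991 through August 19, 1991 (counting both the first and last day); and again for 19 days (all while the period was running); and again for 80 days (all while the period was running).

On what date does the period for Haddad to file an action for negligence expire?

6 months after July 18, 1991 is January 18, 1992.
From July 20, 1991 through August 19, 1991 inclusive is 31 days; tolling adds 31 days: January 18, 1992 + 31 days = February 18, 1992.
Tolling adds 19 days: February 18, 1992 + 19 days = March 8, 1992.
Tolling adds 80 days: March 8, 1992 + 80 days = May 27, 1992.
May 27, 1992 is a Wednesday and not a court holiday, so no extension applies.

May 27, 1992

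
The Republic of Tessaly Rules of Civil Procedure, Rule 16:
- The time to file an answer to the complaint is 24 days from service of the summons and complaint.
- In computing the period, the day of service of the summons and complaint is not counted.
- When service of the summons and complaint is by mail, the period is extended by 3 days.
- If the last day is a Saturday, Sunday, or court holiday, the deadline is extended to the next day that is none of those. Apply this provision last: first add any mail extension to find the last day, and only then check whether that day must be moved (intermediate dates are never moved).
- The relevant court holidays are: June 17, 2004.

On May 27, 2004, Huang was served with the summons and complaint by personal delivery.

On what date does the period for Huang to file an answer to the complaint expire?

24 days after May 27, 2004 is June 20, 2004.
Service was not by mail, so no mail extension applies.
June 20, 2004 is Sunday. The next qualifying day is June 21, 2004.

June 21, 2004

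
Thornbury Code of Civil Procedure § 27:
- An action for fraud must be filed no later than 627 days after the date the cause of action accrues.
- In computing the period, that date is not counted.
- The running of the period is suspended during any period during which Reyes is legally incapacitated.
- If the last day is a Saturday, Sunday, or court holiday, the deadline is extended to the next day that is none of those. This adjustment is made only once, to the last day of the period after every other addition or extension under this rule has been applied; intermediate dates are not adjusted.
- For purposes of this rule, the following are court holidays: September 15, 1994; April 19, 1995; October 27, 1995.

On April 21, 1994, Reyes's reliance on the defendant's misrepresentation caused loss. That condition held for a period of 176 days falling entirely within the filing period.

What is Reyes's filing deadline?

July 2, 1996

627 days after April 21, 1994 is January 8, 1996.
Tolling adds 176 days: January 8, 1996 + 176 days = July 2, 1996.
July 2, 1996 is a Tuesday and not a court holiday, so no extension applies.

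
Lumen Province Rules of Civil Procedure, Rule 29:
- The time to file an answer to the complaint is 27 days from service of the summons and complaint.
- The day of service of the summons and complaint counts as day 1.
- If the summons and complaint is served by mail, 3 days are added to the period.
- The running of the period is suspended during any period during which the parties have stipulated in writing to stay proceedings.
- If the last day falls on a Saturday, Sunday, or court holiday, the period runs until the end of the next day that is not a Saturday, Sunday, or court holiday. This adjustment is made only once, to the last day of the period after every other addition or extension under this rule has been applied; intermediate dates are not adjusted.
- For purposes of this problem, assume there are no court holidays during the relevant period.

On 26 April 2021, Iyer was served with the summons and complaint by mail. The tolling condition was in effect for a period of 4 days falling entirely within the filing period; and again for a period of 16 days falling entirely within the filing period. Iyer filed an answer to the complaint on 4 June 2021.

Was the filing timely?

Counting 26 April 2021 as day 1, day 27 is May 22, 2021.
Service was by mail, adding 3 days: May 22, 2021 + 3 days = May 25, 2021.
Tolling adds 4 days: May 25, 2021 + 4 days = May 29, 2021.
Tolling adds 16 days: May 29, 2021 + 16 days = June 14, 2021.
June 14, 2021 is a Monday and not a court holiday, so no extension applies.
The deadline is June 14, 2021; the filing on June 4, 2021 is on or before that date.

Yes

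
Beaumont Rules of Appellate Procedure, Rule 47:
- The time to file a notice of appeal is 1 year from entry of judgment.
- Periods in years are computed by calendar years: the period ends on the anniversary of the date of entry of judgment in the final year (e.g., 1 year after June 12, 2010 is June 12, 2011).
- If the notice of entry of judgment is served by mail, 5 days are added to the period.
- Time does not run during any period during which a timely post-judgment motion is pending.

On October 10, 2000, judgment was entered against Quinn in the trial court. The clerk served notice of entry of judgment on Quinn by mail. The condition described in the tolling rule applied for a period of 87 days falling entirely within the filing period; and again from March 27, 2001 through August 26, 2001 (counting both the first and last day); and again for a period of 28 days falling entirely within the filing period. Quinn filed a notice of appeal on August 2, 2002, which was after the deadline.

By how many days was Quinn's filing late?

1 year after October 10, 2000 is October 10, 2001.
Service was by mail, adding 5 days: October 10, 2001 + 5 days = October 15, 2001.
Tolling adds 87 days: October 15, 2001 + 87 days = January 10, 2002.
From March 27, 2001 through August 26, 2001 inclusive is 153 days; tolling adds 153 days: January 10, 2002 + 153 days = June 12, 2002.
Tolling adds 28 days: June 12, 2002 + 28 days = July 10, 2002.
The deadline is July 10, 2002; from July 10, 2002 to August 2, 2002 is 23 days.

23 days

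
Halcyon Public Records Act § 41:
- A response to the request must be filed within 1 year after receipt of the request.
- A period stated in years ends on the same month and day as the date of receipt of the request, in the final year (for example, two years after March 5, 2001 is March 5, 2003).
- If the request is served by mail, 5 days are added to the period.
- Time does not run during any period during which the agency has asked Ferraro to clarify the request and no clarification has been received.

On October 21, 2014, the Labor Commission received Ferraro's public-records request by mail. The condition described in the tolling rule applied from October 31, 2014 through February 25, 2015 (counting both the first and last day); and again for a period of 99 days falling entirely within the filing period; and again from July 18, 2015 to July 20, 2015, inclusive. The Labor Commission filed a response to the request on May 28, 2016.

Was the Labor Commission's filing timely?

Yes

1 year after October 21, 2014 is October 21, 2015.
Service was by mail, adding 5 days: October 21, 2015 + 5 days = October 26, 2015.
From October 31, 2014 through February 25, 2015 inclusive is 118 days; tolling adds 118 days: October 26, 2015 + 118 days = February 21, 2016.
Tolling adds 99 days: February 21, 2016 + 99 days = May 30, 2016.
From July 18, 2015 through July 20, 2015 inclusive is 3 days; tolling adds 3 days: May 30, 2016 + 3 days = June 2, 2016.
The deadline is June 2, 2016; the filing on May 28, 2016 is on or before that date.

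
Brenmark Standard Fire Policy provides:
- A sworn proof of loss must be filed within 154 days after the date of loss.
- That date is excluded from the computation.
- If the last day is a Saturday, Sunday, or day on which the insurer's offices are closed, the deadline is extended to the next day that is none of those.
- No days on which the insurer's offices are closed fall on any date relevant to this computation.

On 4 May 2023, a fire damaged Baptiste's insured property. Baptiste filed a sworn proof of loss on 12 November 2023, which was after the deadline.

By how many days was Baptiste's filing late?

154 days after 4 May 2023 is October 5, 2023.
October 5, 2023 is a Thursday and not a day on which the insurer's offices are closed, so no extension applies.
The deadline is October 5, 2023; from October 5, 2023 to November 12, 2023 is 38 days.

38 days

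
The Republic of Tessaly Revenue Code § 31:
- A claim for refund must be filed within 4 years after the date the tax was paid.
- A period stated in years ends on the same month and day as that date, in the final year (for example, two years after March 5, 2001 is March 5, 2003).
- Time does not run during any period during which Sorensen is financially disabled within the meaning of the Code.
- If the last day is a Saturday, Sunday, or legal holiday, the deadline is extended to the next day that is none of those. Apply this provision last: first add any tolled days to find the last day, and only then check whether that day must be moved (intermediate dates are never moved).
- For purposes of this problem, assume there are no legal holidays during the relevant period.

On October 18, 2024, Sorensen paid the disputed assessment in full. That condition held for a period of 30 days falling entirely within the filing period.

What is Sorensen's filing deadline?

4 years after October 18, 2024 is October 18, 2028.
Tolling adds 30 days: October 18, 2028 + 30 days = November 17, 2028.
November 17, 2028 is a Friday and not a legal holiday, so no extension applies.

November 17, 2028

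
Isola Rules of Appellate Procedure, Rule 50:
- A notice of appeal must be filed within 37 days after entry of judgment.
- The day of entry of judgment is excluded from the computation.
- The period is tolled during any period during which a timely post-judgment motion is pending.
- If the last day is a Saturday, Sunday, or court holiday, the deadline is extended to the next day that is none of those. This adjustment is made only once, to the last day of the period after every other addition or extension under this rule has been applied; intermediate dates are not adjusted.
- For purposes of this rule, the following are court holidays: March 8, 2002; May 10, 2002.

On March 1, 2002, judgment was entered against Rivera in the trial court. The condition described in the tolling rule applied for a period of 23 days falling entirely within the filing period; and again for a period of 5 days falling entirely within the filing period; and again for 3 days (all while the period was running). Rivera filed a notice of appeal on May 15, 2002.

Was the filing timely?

37 days after March 1, 2002 is April 7, 2002.
Tolling adds 23 days: April 7, 2002 + 23 days = April 30, 2002.
Tolling adds 5 days: April 30, 2002 + 5 days = May 5, 2002.
Tolling adds 3 days: May 5, 2002 + 3 days = May 8, 2002.
May 8, 2002 is a Wednesday and not a court holiday, so no extension applies.
The deadline is May 8, 2002; the filing on May 15, 2002 is after that date.

No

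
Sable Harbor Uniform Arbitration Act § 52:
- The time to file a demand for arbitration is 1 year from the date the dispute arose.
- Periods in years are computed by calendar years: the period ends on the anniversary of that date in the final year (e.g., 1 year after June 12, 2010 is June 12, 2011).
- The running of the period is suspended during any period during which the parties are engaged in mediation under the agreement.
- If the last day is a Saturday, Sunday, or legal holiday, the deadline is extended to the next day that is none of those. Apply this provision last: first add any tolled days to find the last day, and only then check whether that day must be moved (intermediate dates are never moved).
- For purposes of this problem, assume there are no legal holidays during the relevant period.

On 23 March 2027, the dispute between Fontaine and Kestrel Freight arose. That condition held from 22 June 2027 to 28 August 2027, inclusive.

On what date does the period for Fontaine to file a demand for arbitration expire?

1 year after 23 March 2027 is March 23, 2028.
From June 22, 2027 through August 28, 2027 inclusive is 68 days; tolling adds 68 days: March 23, 2028 + 68 days = May 30, 2028.
May 30, 2028 is a Tuesday and not a legal holiday, so no extension applies.

May 30, 2028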